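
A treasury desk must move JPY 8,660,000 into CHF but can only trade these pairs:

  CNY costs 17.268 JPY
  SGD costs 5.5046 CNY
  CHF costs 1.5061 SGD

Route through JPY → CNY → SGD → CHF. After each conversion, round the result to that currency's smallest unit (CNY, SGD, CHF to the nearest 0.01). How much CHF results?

JPY 8,660,000 ÷ 17.268 = CNY 501,505.68
CNY 501,505.68 ÷ 5.5046 = SGD 91,106.65
SGD 91,106.65 ÷ 1.5061 = CHF 60,491.77

CHF 60,491.77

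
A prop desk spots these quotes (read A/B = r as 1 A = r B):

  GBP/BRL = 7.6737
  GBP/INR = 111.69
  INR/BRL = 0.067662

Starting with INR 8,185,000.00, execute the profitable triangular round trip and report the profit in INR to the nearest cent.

Profitable loop is INR → GBP → BRL → INR:
INR 8,185,000.00 ÷ 111.69 = GBP 73,283.19
GBP 73,283.19 × 7.6737 = BRL 562,353.25
BRL 562,353.25 ÷ 0.067662 = INR 8,311,212.35
Profit = INR 8,311,212.35 − INR 8,185,000.00

Profit: INR 126,212.35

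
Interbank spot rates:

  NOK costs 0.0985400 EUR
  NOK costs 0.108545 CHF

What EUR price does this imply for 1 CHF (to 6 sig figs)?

1 CHF ÷ 0.108545 = 9.21277 NOK
9.21277 NOK × 0.0985400 = 0.907826 EUR

CHF/EUR = 0.907826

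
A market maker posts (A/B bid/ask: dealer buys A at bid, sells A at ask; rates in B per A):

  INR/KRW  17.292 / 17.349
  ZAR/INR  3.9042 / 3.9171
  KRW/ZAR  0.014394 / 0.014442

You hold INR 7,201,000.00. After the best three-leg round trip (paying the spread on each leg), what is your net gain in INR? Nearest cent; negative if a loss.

Best loop INR → ZAR → KRW → INR:
INR 7,201,000.00 ÷ 3.9171 (buy ZAR at ask) = ZAR 1,838,349.80
ZAR 1,838,349.80 ÷ 0.014442 (buy KRW at ask) = KRW 127,291,912
KRW 127,291,912 ÷ 17.349 (buy INR at ask) = INR 7,337,132.54

Net profit: INR 136,132.54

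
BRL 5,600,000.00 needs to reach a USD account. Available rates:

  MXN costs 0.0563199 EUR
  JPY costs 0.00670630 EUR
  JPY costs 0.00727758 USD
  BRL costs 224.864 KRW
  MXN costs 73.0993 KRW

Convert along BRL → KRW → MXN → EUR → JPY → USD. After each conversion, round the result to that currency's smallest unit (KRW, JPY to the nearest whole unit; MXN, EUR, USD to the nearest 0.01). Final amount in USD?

USD 1,052,835.75

BRL 5,600,000.00 × 224.864 = KRW 1,259,238,400
KRW 1,259,238,400 ÷ 73.0993 = MXN 17,226,408.46
MXN 17,226,408.46 × 0.0563199 = EUR 970,189.60
EUR 970,189.60 ÷ 0.00670630 = JPY 144,668,386
JPY 144,668,386 × 0.00727758 = USD 1,052,835.75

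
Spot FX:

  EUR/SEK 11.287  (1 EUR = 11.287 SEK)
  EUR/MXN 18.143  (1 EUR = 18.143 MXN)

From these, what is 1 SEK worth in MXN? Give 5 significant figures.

1 SEK ÷ 11.287 = 0.0885975 EUR
0.0885975 EUR × 18.143 = 1.60742 MXN

SEK/MXN = 1.6074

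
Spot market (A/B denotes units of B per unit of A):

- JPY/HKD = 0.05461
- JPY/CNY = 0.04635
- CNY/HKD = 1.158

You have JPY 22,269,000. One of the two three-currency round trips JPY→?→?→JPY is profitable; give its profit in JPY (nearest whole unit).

Profit: JPY 388,636

Profitable loop is JPY → HKD → CNY → JPY:
JPY 22,269,000 × 0.05461 = HKD 1,216,110.09
HKD 1,216,110.09 ÷ 1.158 = CNY 1,050,181.42
CNY 1,050,181.42 ÷ 0.04635 = JPY 22,657,636
Profit = JPY 22,657,636 − JPY 22,269,000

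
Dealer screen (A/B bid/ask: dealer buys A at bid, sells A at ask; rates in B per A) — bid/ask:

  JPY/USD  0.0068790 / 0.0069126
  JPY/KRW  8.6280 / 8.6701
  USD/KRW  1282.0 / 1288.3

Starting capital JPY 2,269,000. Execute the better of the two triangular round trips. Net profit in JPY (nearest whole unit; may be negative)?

Net profit: JPY 38,936

Best loop JPY → USD → KRW → JPY:
JPY 2,269,000 × 0.0068790 (sell JPY at bid) = USD 15,608.45
USD 15,608.45 × 1282.0 (sell USD at bid) = KRW 20,010,034
KRW 20,010,034 ÷ 8.6701 (buy JPY at ask) = JPY 2,307,936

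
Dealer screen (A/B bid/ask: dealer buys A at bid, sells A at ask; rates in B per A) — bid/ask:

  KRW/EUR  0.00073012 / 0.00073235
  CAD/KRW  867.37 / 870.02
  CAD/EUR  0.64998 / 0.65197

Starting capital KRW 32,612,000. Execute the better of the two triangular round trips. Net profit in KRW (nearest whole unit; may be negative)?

Net profit: KRW 656,215

Best loop KRW → CAD → EUR → KRW:
KRW 32,612,000 ÷ 870.02 (buy CAD at ask) = CAD 37,484.20
CAD 37,484.20 × 0.64998 (sell CAD at bid) = EUR 24,363.98
EUR 24,363.98 ÷ 0.00073235 (buy KRW at ask) = KRW 33,268,215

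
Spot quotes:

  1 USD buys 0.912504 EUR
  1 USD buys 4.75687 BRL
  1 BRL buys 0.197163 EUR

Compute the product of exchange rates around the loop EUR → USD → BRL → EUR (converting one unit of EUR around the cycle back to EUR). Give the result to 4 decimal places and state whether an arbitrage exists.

Around EUR → USD → BRL → EUR: 1 ÷ 0.912504 × 4.75687 × 0.197163 = 1.027808
Product > 1; profitable direction is EUR → USD → BRL → EUR.

1.0278 (arbitrage exists)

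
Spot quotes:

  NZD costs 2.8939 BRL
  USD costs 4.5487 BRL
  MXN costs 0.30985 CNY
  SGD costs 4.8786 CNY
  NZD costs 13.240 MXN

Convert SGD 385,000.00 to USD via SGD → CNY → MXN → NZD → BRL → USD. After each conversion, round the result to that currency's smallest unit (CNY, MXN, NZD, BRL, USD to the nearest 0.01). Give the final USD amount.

SGD 385,000.00 × 4.8786 = CNY 1,878,261.00
CNY 1,878,261.00 ÷ 0.30985 = MXN 6,061,839.60
MXN 6,061,839.60 ÷ 13.240 = NZD 457,842.87
NZD 457,842.87 × 2.8939 = BRL 1,324,951.48
BRL 1,324,951.48 ÷ 4.5487 = USD 291,281.35

USD 291,281.35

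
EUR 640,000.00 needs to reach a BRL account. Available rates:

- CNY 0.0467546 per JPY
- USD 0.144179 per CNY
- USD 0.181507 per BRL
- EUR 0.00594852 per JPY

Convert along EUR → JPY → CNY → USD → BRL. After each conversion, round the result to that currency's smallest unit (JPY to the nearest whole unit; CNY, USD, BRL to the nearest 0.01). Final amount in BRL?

BRL 3,995,802.59

EUR 640,000.00 ÷ 0.00594852 = JPY 107,589,787
JPY 107,589,787 × 0.0467546 = CNY 5,030,317.46
CNY 5,030,317.46 × 0.144179 = USD 725,266.14
USD 725,266.14 ÷ 0.181507 = BRL 3,995,802.59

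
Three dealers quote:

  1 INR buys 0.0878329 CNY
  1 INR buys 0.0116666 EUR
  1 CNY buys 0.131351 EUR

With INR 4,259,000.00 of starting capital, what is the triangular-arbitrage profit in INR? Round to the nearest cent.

Profit: INR 47,865.83

Profitable loop is INR → EUR → CNY → INR:
INR 4,259,000.00 × 0.0116666 = EUR 49,688.05
EUR 49,688.05 ÷ 0.131351 = CNY 378,284.52
CNY 378,284.52 ÷ 0.0878329 = INR 4,306,865.83
Profit = INR 4,306,865.83 − INR 4,259,000.00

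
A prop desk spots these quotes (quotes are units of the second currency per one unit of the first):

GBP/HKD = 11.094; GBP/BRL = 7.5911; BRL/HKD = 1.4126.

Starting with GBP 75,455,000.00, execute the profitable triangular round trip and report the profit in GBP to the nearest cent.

Profitable loop is GBP → HKD → BRL → GBP:
GBP 75,455,000.00 × 11.094 = HKD 837,097,770.00
HKD 837,097,770.00 ÷ 1.4126 = BRL 592,593,635.85
BRL 592,593,635.85 ÷ 7.5911 = GBP 78,064,264.18
Profit = GBP 78,064,264.18 − GBP 75,455,000.00

Profit: GBP 2,609,264.18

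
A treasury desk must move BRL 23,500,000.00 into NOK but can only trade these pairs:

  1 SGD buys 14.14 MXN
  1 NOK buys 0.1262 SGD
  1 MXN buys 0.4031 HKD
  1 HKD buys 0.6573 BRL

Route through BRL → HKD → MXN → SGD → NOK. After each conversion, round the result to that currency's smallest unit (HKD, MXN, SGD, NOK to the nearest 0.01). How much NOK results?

NOK 49,703,007.37

BRL 23,500,000.00 ÷ 0.6573 = HKD 35,752,320.10
HKD 35,752,320.10 ÷ 0.4031 = MXN 88,693,426.20
MXN 88,693,426.20 ÷ 14.14 = SGD 6,272,519.53
SGD 6,272,519.53 ÷ 0.1262 = NOK 49,703,007.37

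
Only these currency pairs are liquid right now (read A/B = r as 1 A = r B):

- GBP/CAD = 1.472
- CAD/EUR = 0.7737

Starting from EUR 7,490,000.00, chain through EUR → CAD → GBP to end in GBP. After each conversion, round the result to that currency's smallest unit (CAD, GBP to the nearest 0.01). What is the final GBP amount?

GBP 6,576,599.74

EUR 7,490,000.00 ÷ 0.7737 = CAD 9,680,754.81
CAD 9,680,754.81 ÷ 1.472 = GBP 6,576,599.74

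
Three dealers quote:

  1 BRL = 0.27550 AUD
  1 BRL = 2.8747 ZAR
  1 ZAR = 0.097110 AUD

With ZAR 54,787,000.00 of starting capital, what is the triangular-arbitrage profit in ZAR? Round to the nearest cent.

Profitable loop is ZAR → AUD → BRL → ZAR:
ZAR 54,787,000.00 × 0.097110 = AUD 5,320,365.57
AUD 5,320,365.57 ÷ 0.27550 = BRL 19,311,671.76
BRL 19,311,671.76 × 2.8747 = ZAR 55,515,262.81
Profit = ZAR 55,515,262.81 − ZAR 54,787,000.00

Profit: ZAR 728,262.81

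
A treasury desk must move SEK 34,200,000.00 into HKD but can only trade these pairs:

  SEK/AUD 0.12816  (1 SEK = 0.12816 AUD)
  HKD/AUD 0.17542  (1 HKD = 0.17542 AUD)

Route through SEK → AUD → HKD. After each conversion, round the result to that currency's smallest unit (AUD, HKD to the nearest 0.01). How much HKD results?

SEK 34,200,000.00 × 0.12816 = AUD 4,383,072.00
AUD 4,383,072.00 ÷ 0.17542 = HKD 24,986,158.93

HKD 24,986,158.93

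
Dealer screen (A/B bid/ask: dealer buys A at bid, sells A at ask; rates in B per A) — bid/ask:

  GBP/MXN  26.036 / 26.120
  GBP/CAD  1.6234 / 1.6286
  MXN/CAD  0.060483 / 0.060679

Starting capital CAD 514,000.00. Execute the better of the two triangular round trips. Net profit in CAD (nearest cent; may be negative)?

Net profit: CAD 12,474.18

Best loop CAD → MXN → GBP → CAD:
CAD 514,000.00 ÷ 0.060679 (buy MXN at ask) = MXN 8,470,805.39
MXN 8,470,805.39 ÷ 26.120 (buy GBP at ask) = GBP 324,303.42
GBP 324,303.42 × 1.6234 (sell GBP at bid) = CAD 526,474.18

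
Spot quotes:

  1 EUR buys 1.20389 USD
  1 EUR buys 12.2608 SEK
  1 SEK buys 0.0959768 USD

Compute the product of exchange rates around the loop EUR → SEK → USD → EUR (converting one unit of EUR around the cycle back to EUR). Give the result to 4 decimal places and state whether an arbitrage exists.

Around EUR → SEK → USD → EUR: 1 × 12.2608 × 0.0959768 ÷ 1.20389 = 0.977458
Product < 1; profitable direction is EUR → USD → SEK → EUR.

0.9775 (arbitrage exists)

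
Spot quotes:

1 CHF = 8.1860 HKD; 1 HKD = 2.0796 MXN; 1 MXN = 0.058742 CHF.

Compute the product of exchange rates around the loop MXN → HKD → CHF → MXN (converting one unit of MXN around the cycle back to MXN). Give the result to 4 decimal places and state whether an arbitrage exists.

1.0000 (no arbitrage)

Around MXN → HKD → CHF → MXN: 1 ÷ 2.0796 ÷ 8.1860 ÷ 0.058742 = 0.999999
Product ≈ 1 (deviation 0.000%, within rounding noise).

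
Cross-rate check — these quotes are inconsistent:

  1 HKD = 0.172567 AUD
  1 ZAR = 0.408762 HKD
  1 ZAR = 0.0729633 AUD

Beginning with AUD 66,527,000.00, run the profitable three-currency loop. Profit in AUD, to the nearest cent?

Profitable loop is AUD → HKD → ZAR → AUD:
AUD 66,527,000.00 ÷ 0.172567 = HKD 385,514,032.23
HKD 385,514,032.23 ÷ 0.408762 = ZAR 943,125,907.57
ZAR 943,125,907.57 × 0.0729633 = AUD 68,813,578.53
Profit = AUD 68,813,578.53 − AUD 66,527,000.00

Profit: AUD 2,286,578.53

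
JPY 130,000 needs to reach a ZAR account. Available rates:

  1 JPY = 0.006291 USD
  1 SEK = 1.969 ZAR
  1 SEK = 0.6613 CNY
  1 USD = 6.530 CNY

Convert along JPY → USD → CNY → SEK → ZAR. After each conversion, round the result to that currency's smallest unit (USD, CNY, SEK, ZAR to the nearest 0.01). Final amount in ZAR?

JPY 130,000 × 0.006291 = USD 817.83
USD 817.83 × 6.530 = CNY 5,340.43
CNY 5,340.43 ÷ 0.6613 = SEK 8,075.65
SEK 8,075.65 × 1.969 = ZAR 15,900.95

ZAR 15,900.95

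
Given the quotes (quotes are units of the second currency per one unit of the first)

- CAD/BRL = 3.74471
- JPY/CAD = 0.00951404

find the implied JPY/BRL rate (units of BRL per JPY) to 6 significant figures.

JPY/BRL = 0.0356273

1 JPY × 0.00951404 = 0.00951404 CAD
0.00951404 CAD × 3.74471 = 0.0356273 BRL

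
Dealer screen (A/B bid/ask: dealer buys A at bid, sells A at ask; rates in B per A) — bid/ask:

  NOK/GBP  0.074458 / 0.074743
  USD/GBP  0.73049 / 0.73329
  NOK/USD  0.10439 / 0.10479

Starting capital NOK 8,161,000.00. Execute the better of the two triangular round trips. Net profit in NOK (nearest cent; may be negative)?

Net profit: NOK 165,184.40

Best loop NOK → USD → GBP → NOK:
NOK 8,161,000.00 × 0.10439 (sell NOK at bid) = USD 851,926.79
USD 851,926.79 × 0.73049 (sell USD at bid) = GBP 622,324.00
GBP 622,324.00 ÷ 0.074743 (buy NOK at ask) = NOK 8,326,184.40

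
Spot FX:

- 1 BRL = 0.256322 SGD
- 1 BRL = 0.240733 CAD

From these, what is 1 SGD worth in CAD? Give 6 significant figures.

SGD/CAD = 0.939182

1 SGD ÷ 0.256322 = 3.90134 BRL
3.90134 BRL × 0.240733 = 0.939182 CAD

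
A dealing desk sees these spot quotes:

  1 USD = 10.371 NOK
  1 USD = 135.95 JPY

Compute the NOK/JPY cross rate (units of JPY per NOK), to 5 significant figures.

NOK/JPY = 13.109

1 NOK ÷ 10.371 = 0.0964227 USD
0.0964227 USD × 135.95 = 13.1087 JPY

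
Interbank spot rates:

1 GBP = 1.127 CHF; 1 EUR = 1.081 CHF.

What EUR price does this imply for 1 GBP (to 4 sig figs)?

1 GBP × 1.127 = 1.127 CHF
1.127 CHF ÷ 1.081 = 1.04255 EUR

GBP/EUR = 1.043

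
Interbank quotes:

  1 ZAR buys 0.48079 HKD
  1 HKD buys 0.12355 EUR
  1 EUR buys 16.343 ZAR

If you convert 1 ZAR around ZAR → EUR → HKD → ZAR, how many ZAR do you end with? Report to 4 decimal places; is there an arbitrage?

1.0301 (arbitrage exists)

Around ZAR → EUR → HKD → ZAR: 1 ÷ 16.343 ÷ 0.12355 ÷ 0.48079 = 1.030078
Product > 1; profitable direction is ZAR → EUR → HKD → ZAR.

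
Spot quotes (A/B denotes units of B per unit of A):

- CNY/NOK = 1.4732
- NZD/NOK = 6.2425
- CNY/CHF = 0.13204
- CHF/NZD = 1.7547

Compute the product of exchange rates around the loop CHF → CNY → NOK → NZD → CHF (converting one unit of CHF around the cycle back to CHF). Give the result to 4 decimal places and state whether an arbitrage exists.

Around CHF → CNY → NOK → NZD → CHF: 1 ÷ 0.13204 × 1.4732 ÷ 6.2425 ÷ 1.7547 = 1.018579
Product > 1; profitable direction is CHF → CNY → NOK → NZD → CHF.

1.0186 (arbitrage exists)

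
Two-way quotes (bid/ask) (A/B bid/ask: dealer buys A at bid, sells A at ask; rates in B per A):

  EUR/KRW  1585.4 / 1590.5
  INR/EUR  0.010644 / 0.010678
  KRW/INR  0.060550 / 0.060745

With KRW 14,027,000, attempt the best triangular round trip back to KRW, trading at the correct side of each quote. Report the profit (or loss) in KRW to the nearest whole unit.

Best loop KRW → INR → EUR → KRW:
KRW 14,027,000 × 0.060550 (sell KRW at bid) = INR 849,334.85
INR 849,334.85 × 0.010644 (sell INR at bid) = EUR 9,040.32
EUR 9,040.32 × 1585.4 (sell EUR at bid) = KRW 14,332,524

Net profit: KRW 305,524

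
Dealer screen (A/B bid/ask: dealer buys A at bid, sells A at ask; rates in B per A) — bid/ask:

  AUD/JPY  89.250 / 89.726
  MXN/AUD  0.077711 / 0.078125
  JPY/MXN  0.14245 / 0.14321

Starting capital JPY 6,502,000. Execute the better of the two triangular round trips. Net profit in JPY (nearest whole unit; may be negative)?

Best loop JPY → AUD → MXN → JPY:
JPY 6,502,000 ÷ 89.726 (buy AUD at ask) = AUD 72,465.06
AUD 72,465.06 ÷ 0.078125 (buy MXN at ask) = MXN 927,552.77
MXN 927,552.77 ÷ 0.14321 (buy JPY at ask) = JPY 6,476,872

Net result: JPY -25,128 (no profitable arbitrage after spreads)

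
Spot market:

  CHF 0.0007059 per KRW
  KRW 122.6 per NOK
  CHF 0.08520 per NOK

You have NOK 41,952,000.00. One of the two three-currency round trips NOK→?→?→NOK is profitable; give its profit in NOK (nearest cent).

Profitable loop is NOK → KRW → CHF → NOK:
NOK 41,952,000.00 × 122.6 = KRW 5,143,315,200
KRW 5,143,315,200 × 0.0007059 = CHF 3,630,666.20
CHF 3,630,666.20 ÷ 0.08520 = NOK 42,613,453.05
Profit = NOK 42,613,453.05 − NOK 41,952,000.00

Profit: NOK 661,453.05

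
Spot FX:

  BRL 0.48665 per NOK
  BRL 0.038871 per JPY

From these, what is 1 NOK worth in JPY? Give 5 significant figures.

1 NOK × 0.48665 = 0.48665 BRL
0.48665 BRL ÷ 0.038871 = 12.5196 JPY

NOK/JPY = 12.520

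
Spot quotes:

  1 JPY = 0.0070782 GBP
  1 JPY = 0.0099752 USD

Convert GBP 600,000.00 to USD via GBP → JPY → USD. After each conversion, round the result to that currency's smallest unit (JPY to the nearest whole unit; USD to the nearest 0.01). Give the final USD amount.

USD 845,570.91

GBP 600,000.00 ÷ 0.0070782 = JPY 84,767,314
JPY 84,767,314 × 0.0099752 = USD 845,570.91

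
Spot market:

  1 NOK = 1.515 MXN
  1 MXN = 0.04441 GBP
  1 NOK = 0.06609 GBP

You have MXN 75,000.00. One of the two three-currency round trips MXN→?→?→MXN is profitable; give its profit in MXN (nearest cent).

Profitable loop is MXN → GBP → NOK → MXN:
MXN 75,000.00 × 0.04441 = GBP 3,330.75
GBP 3,330.75 ÷ 0.06609 = NOK 50,397.19
NOK 50,397.19 × 1.515 = MXN 76,351.74
Profit = MXN 76,351.74 − MXN 75,000.00

Profit: MXN 1,351.74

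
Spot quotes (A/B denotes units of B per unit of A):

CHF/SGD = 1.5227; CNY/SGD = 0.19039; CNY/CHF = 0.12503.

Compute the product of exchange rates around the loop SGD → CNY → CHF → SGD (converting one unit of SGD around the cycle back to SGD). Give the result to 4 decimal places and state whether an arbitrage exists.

Around SGD → CNY → CHF → SGD: 1 ÷ 0.19039 × 0.12503 × 1.5227 = 0.999964
Product ≈ 1 (deviation 0.004%, within rounding noise).

1.0000 (no arbitrage)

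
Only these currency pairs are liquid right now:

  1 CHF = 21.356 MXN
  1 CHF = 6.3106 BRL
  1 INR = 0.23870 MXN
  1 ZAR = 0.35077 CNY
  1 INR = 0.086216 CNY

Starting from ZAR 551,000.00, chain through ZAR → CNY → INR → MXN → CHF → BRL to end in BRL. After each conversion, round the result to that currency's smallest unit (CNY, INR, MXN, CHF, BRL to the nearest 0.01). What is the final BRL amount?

BRL 158,120.92

ZAR 551,000.00 × 0.35077 = CNY 193,274.27
CNY 193,274.27 ÷ 0.086216 = INR 2,241,744.80
INR 2,241,744.80 × 0.23870 = MXN 535,104.48
MXN 535,104.48 ÷ 21.356 = CHF 25,056.40
CHF 25,056.40 × 6.3106 = BRL 158,120.92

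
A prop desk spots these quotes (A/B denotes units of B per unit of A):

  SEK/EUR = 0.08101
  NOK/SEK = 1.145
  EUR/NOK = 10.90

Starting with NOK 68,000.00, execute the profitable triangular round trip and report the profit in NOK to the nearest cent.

Profit: NOK 751.08

Profitable loop is NOK → SEK → EUR → NOK:
NOK 68,000.00 × 1.145 = SEK 77,860.00
SEK 77,860.00 × 0.08101 = EUR 6,307.44
EUR 6,307.44 × 10.90 = NOK 68,751.08
Profit = NOK 68,751.08 − NOK 68,000.00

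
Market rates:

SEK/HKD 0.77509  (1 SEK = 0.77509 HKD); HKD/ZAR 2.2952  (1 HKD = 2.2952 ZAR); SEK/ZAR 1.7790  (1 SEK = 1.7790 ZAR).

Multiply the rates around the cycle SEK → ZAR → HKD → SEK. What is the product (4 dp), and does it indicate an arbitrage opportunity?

Around SEK → ZAR → HKD → SEK: 1 × 1.7790 ÷ 2.2952 ÷ 0.77509 = 1.000008
Product ≈ 1 (deviation 0.001%, within rounding noise).

1.0000 (no arbitrage)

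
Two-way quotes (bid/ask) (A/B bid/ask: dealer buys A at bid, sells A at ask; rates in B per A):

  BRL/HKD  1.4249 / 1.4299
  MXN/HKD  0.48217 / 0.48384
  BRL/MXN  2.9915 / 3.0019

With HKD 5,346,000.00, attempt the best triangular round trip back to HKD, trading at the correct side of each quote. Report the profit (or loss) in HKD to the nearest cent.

Best loop HKD → BRL → MXN → HKD:
HKD 5,346,000.00 ÷ 1.4299 (buy BRL at ask) = BRL 3,738,722.99
BRL 3,738,722.99 × 2.9915 (sell BRL at bid) = MXN 11,184,389.82
MXN 11,184,389.82 × 0.48217 (sell MXN at bid) = HKD 5,392,777.24

Net profit: HKD 46,777.24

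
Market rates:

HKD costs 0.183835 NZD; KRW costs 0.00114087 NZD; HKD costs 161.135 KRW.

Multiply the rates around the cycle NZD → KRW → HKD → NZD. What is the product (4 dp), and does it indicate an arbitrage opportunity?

1.0000 (no arbitrage)

Around NZD → KRW → HKD → NZD: 1 ÷ 0.00114087 ÷ 161.135 × 0.183835 = 1.000005
Product ≈ 1 (deviation 0.000%, within rounding noise).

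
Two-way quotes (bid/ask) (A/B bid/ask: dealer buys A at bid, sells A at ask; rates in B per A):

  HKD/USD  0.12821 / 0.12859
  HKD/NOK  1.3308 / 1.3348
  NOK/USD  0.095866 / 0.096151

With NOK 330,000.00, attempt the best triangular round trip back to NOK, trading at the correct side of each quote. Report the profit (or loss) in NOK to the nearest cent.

Net result: NOK -340.32 (no profitable arbitrage after spreads)

Best loop NOK → HKD → USD → NOK:
NOK 330,000.00 ÷ 1.3348 (buy HKD at ask) = HKD 247,228.05
HKD 247,228.05 × 0.12821 (sell HKD at bid) = USD 31,697.11
USD 31,697.11 ÷ 0.096151 (buy NOK at ask) = NOK 329,659.68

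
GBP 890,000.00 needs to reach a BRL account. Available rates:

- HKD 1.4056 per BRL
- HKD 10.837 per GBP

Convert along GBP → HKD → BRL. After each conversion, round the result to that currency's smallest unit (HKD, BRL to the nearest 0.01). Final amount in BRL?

BRL 6,861,788.56

GBP 890,000.00 × 10.837 = HKD 9,644,930.00
HKD 9,644,930.00 ÷ 1.4056 = BRL 6,861,788.56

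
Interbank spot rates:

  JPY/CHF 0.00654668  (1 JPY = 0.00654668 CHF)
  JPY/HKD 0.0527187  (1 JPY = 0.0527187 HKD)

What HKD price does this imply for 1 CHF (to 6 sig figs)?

1 CHF ÷ 0.00654668 = 152.749 JPY
152.749 JPY × 0.0527187 = 8.05274 HKD

CHF/HKD = 8.05274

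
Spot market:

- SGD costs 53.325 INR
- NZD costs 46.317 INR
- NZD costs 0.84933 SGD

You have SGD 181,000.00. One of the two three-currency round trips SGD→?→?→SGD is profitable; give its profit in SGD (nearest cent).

Profit: SGD 4,102.24

Profitable loop is SGD → NZD → INR → SGD:
SGD 181,000.00 ÷ 0.84933 = NZD 213,109.16
NZD 213,109.16 × 46.317 = INR 9,870,576.81
INR 9,870,576.81 ÷ 53.325 = SGD 185,102.24
Profit = SGD 185,102.24 − SGD 181,000.00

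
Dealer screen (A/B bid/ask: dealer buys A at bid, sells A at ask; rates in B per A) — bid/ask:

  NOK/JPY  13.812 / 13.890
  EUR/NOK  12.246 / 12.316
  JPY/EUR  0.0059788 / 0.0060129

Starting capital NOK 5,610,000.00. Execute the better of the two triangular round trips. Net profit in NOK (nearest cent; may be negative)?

Best loop NOK → JPY → EUR → NOK:
NOK 5,610,000.00 × 13.812 (sell NOK at bid) = JPY 77,485,320
JPY 77,485,320 × 0.0059788 (sell JPY at bid) = EUR 463,269.23
EUR 463,269.23 × 12.246 (sell EUR at bid) = NOK 5,673,195.01

Net profit: NOK 63,195.01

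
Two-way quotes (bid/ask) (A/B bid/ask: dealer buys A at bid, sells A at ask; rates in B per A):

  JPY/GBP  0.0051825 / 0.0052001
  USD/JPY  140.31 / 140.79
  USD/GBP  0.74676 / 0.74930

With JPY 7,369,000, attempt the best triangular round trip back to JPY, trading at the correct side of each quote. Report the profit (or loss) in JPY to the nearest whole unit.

Net profit: JPY 147,334

Best loop JPY → USD → GBP → JPY:
JPY 7,369,000 ÷ 140.79 (buy USD at ask) = USD 52,340.37
USD 52,340.37 × 0.74676 (sell USD at bid) = GBP 39,085.69
GBP 39,085.69 ÷ 0.0052001 (buy JPY at ask) = JPY 7,516,334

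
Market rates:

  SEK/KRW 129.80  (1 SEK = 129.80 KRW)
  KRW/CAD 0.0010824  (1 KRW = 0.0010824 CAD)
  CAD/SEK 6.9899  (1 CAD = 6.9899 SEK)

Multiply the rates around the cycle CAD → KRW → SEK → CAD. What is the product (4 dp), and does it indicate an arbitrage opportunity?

Around CAD → KRW → SEK → CAD: 1 ÷ 0.0010824 ÷ 129.80 ÷ 6.9899 = 1.018278
Product > 1; profitable direction is CAD → KRW → SEK → CAD.

1.0183 (arbitrage exists)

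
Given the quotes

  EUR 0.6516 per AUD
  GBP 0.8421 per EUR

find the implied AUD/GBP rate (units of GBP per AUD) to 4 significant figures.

1 AUD × 0.6516 = 0.6516 EUR
0.6516 EUR × 0.8421 = 0.548712 GBP

AUD/GBP = 0.5487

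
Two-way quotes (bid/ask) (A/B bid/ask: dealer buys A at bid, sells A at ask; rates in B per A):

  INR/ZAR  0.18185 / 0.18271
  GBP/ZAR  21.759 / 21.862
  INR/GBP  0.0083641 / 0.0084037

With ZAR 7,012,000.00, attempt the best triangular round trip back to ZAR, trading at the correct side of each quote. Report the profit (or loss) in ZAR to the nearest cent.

Net result: ZAR -27,461.13 (no profitable arbitrage after spreads)

Best loop ZAR → INR → GBP → ZAR:
ZAR 7,012,000.00 ÷ 0.18271 (buy INR at ask) = INR 38,377,757.10
INR 38,377,757.10 × 0.0083641 (sell INR at bid) = GBP 320,995.40
GBP 320,995.40 × 21.759 (sell GBP at bid) = ZAR 6,984,538.87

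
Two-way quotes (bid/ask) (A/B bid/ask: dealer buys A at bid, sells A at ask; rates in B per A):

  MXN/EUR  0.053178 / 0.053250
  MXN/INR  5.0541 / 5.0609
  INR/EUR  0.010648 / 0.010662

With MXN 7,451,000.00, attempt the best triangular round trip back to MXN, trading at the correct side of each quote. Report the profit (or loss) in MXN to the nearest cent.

Net profit: MXN 79,205.43

Best loop MXN → INR → EUR → MXN:
MXN 7,451,000.00 × 5.0541 (sell MXN at bid) = INR 37,658,099.10
INR 37,658,099.10 × 0.010648 (sell INR at bid) = EUR 400,983.44
EUR 400,983.44 ÷ 0.053250 (buy MXN at ask) = MXN 7,530,205.43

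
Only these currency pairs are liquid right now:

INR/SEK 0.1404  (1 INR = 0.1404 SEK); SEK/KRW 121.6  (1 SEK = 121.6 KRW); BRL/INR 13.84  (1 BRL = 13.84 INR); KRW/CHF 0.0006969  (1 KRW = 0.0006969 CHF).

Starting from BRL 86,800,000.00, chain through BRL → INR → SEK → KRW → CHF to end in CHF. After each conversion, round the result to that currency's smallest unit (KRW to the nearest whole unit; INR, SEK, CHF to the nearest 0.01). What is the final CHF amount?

CHF 14,293,117.45

BRL 86,800,000.00 × 13.84 = INR 1,201,312,000.00
INR 1,201,312,000.00 × 0.1404 = SEK 168,664,204.80
SEK 168,664,204.80 × 121.6 = KRW 20,509,567,304
KRW 20,509,567,304 × 0.0006969 = CHF 14,293,117.45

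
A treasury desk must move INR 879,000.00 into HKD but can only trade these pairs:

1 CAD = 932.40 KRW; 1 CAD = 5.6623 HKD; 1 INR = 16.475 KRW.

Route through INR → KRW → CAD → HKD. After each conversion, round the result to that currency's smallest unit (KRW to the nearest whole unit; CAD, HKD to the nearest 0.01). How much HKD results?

HKD 87,943.73

INR 879,000.00 × 16.475 = KRW 14,481,525
KRW 14,481,525 ÷ 932.40 = CAD 15,531.45
CAD 15,531.45 × 5.6623 = HKD 87,943.73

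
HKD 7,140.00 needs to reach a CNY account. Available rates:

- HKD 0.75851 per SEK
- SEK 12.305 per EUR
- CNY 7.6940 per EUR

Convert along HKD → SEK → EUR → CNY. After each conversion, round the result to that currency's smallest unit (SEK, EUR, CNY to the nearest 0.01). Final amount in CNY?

HKD 7,140.00 ÷ 0.75851 = SEK 9,413.19
SEK 9,413.19 ÷ 12.305 = EUR 764.99
EUR 764.99 × 7.6940 = CNY 5,885.83

CNY 5,885.83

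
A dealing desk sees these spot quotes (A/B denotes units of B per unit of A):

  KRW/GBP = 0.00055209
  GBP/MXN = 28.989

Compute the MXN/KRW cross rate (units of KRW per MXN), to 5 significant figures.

MXN/KRW = 62.482

1 MXN ÷ 28.989 = 0.0344958 GBP
0.0344958 GBP ÷ 0.00055209 = 62.4823 KRW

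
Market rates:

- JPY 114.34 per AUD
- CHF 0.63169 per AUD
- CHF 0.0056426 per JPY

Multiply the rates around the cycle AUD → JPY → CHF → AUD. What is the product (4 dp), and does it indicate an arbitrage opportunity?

Around AUD → JPY → CHF → AUD: 1 × 114.34 × 0.0056426 ÷ 0.63169 = 1.021347
Product > 1; profitable direction is AUD → JPY → CHF → AUD.

1.0213 (arbitrage exists)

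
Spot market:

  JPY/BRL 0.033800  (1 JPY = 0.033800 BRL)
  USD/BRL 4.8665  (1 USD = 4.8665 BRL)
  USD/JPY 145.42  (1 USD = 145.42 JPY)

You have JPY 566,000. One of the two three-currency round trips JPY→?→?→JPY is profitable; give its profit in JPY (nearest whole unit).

Profitable loop is JPY → BRL → USD → JPY:
JPY 566,000 × 0.033800 = BRL 19,130.80
BRL 19,130.80 ÷ 4.8665 = USD 3,931.12
USD 3,931.12 × 145.42 = JPY 571,664
Profit = JPY 571,664 − JPY 566,000

Profit: JPY 5,664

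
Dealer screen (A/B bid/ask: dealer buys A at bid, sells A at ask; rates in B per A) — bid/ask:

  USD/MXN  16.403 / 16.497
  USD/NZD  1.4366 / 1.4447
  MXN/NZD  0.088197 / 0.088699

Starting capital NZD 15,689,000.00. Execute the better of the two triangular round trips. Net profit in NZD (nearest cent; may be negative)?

Best loop NZD → USD → MXN → NZD:
NZD 15,689,000.00 ÷ 1.4447 (buy USD at ask) = USD 10,859,694.05
USD 10,859,694.05 × 16.403 (sell USD at bid) = MXN 178,131,561.57
MXN 178,131,561.57 × 0.088197 (sell MXN at bid) = NZD 15,710,669.34

Net profit: NZD 21,669.34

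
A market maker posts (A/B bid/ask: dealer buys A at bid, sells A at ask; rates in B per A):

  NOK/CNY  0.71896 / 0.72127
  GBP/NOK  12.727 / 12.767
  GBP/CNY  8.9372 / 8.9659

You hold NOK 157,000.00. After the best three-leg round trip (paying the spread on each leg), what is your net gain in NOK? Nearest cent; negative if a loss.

Best loop NOK → CNY → GBP → NOK:
NOK 157,000.00 × 0.71896 (sell NOK at bid) = CNY 112,876.72
CNY 112,876.72 ÷ 8.9659 (buy GBP at ask) = GBP 12,589.56
GBP 12,589.56 × 12.727 (sell GBP at bid) = NOK 160,227.31

Net profit: NOK 3,227.31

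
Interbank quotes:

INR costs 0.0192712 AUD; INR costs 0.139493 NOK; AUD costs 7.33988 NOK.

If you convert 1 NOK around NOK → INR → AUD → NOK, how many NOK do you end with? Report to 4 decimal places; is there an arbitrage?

Around NOK → INR → AUD → NOK: 1 ÷ 0.139493 × 0.0192712 × 7.33988 = 1.014017
Product > 1; profitable direction is NOK → INR → AUD → NOK.

1.0140 (arbitrage exists)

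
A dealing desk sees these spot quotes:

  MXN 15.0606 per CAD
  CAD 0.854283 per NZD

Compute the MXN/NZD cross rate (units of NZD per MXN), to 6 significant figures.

1 MXN ÷ 15.0606 = 0.0663984 CAD
0.0663984 CAD ÷ 0.854283 = 0.0777241 NZD

MXN/NZD = 0.0777241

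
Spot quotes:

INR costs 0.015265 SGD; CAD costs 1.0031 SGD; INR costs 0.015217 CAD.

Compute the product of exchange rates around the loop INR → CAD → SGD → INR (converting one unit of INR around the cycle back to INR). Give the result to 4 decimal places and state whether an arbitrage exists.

0.9999 (no arbitrage)

Around INR → CAD → SGD → INR: 1 × 0.015217 × 1.0031 ÷ 0.015265 = 0.999946
Product ≈ 1 (deviation 0.005%, within rounding noise).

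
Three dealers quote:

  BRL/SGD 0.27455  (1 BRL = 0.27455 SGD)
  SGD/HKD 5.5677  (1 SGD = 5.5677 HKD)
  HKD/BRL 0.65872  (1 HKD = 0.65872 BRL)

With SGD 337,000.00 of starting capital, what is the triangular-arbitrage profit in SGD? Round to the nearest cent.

Profit: SGD 2,334.51

Profitable loop is SGD → HKD → BRL → SGD:
SGD 337,000.00 × 5.5677 = HKD 1,876,314.90
HKD 1,876,314.90 × 0.65872 = BRL 1,235,966.15
BRL 1,235,966.15 × 0.27455 = SGD 339,334.51
Profit = SGD 339,334.51 − SGD 337,000.00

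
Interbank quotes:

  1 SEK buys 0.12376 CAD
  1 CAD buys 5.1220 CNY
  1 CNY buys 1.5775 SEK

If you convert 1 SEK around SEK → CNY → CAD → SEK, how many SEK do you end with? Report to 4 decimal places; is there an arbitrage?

1.0000 (no arbitrage)

Around SEK → CNY → CAD → SEK: 1 ÷ 1.5775 ÷ 5.1220 ÷ 0.12376 = 1.000025
Product ≈ 1 (deviation 0.002%, within rounding noise).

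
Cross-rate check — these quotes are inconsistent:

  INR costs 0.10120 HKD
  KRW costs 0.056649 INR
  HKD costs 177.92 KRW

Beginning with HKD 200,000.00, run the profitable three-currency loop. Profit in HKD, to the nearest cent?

Profit: HKD 3,998.76

Profitable loop is HKD → KRW → INR → HKD:
HKD 200,000.00 × 177.92 = KRW 35,584,000
KRW 35,584,000 × 0.056649 = INR 2,015,798.02
INR 2,015,798.02 × 0.10120 = HKD 203,998.76
Profit = HKD 203,998.76 − HKD 200,000.00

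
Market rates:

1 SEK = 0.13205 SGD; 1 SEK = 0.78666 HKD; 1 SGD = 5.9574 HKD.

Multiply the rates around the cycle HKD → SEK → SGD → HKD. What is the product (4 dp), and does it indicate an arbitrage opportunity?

1.0000 (no arbitrage)

Around HKD → SEK → SGD → HKD: 1 ÷ 0.78666 × 0.13205 × 5.9574 = 1.000019
Product ≈ 1 (deviation 0.002%, within rounding noise).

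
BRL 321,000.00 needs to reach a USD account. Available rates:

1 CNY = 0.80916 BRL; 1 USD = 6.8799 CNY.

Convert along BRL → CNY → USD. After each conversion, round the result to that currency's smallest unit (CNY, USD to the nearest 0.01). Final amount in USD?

USD 57,661.84

BRL 321,000.00 ÷ 0.80916 = CNY 396,707.70
CNY 396,707.70 ÷ 6.8799 = USD 57,661.84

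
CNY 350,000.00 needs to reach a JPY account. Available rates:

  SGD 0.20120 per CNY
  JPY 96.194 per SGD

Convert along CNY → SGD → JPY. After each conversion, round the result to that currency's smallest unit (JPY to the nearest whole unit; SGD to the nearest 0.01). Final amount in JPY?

JPY 6,773,981

CNY 350,000.00 × 0.20120 = SGD 70,420.00
SGD 70,420.00 × 96.194 = JPY 6,773,981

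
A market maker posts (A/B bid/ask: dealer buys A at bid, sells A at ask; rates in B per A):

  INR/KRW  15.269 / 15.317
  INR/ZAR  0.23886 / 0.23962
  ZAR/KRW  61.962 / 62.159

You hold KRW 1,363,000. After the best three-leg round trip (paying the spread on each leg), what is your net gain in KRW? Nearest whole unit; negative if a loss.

Net profit: KRW 34,267

Best loop KRW → ZAR → INR → KRW:
KRW 1,363,000 ÷ 62.159 (buy ZAR at ask) = ZAR 21,927.64
ZAR 21,927.64 ÷ 0.23962 (buy INR at ask) = INR 91,510.05
INR 91,510.05 × 15.269 (sell INR at bid) = KRW 1,397,267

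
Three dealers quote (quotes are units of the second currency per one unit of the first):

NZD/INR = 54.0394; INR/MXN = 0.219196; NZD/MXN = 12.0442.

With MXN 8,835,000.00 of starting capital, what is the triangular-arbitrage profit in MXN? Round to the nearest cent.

Profit: MXN 148,413.06

Profitable loop is MXN → INR → NZD → MXN:
MXN 8,835,000.00 ÷ 0.219196 = INR 40,306,392.45
INR 40,306,392.45 ÷ 54.0394 = NZD 745,870.47
NZD 745,870.47 × 12.0442 = MXN 8,983,413.06
Profit = MXN 8,983,413.06 − MXN 8,835,000.00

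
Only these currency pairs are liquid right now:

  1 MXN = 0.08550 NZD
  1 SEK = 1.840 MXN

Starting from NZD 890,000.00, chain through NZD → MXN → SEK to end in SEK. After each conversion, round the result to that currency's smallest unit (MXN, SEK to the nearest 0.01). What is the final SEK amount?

NZD 890,000.00 ÷ 0.08550 = MXN 10,409,356.73
MXN 10,409,356.73 ÷ 1.840 = SEK 5,657,259.09

SEK 5,657,259.09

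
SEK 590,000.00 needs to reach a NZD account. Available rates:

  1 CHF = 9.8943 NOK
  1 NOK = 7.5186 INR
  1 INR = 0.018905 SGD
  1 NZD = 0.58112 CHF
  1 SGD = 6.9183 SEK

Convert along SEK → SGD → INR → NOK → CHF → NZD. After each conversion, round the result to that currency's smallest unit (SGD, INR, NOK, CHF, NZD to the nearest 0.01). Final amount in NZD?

SEK 590,000.00 ÷ 6.9183 = SGD 85,281.07
SGD 85,281.07 ÷ 0.018905 = INR 4,511,032.53
INR 4,511,032.53 ÷ 7.5186 = NOK 599,983.05
NOK 599,983.05 ÷ 9.8943 = CHF 60,639.26
CHF 60,639.26 ÷ 0.58112 = NZD 104,348.95

NZD 104,348.95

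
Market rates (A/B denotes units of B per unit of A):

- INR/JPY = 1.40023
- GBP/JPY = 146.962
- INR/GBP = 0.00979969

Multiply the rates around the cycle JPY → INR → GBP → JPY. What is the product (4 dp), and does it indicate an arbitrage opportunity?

1.0285 (arbitrage exists)

Around JPY → INR → GBP → JPY: 1 ÷ 1.40023 × 0.00979969 × 146.962 = 1.028532
Product > 1; profitable direction is JPY → INR → GBP → JPY.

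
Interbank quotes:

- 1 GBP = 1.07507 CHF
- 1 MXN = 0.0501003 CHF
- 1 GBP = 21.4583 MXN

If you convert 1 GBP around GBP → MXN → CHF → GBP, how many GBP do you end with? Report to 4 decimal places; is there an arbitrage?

1.0000 (no arbitrage)

Around GBP → MXN → CHF → GBP: 1 × 21.4583 × 0.0501003 ÷ 1.07507 = 0.999997
Product ≈ 1 (deviation 0.000%, within rounding noise).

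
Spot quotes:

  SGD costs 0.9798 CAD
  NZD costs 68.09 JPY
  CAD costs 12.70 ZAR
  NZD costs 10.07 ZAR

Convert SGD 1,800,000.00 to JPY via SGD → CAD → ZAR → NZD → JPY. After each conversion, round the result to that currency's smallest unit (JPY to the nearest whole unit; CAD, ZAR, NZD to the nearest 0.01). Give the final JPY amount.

JPY 151,449,389

SGD 1,800,000.00 × 0.9798 = CAD 1,763,640.00
CAD 1,763,640.00 × 12.70 = ZAR 22,398,228.00
ZAR 22,398,228.00 ÷ 10.07 = NZD 2,224,253.03
NZD 2,224,253.03 × 68.09 = JPY 151,449,389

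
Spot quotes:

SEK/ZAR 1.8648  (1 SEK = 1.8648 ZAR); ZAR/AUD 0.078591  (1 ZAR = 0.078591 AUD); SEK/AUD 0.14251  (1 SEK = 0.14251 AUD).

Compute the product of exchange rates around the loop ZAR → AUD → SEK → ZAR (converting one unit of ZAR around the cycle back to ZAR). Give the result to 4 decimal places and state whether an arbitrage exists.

1.0284 (arbitrage exists)

Around ZAR → AUD → SEK → ZAR: 1 × 0.078591 ÷ 0.14251 × 1.8648 = 1.028394
Product > 1; profitable direction is ZAR → AUD → SEK → ZAR.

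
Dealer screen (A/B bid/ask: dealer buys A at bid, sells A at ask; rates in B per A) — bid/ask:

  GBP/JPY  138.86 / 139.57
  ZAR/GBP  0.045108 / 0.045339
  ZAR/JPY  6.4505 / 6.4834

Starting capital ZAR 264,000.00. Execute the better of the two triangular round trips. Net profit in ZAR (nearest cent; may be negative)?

Best loop ZAR → JPY → GBP → ZAR:
ZAR 264,000.00 × 6.4505 (sell ZAR at bid) = JPY 1,702,932
JPY 1,702,932 ÷ 139.57 (buy GBP at ask) = GBP 12,201.28
GBP 12,201.28 ÷ 0.045339 (buy ZAR at ask) = ZAR 269,112.14

Net profit: ZAR 5,112.14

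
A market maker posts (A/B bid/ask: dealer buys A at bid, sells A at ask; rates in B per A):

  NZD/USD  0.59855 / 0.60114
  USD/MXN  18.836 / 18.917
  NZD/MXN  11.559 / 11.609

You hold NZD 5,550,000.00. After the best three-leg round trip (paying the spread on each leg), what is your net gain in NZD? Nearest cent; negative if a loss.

Net profit: NZD 91,380.02

Best loop NZD → MXN → USD → NZD:
NZD 5,550,000.00 × 11.559 (sell NZD at bid) = MXN 64,152,450.00
MXN 64,152,450.00 ÷ 18.917 (buy USD at ask) = USD 3,391,259.18
USD 3,391,259.18 ÷ 0.60114 (buy NZD at ask) = NZD 5,641,380.02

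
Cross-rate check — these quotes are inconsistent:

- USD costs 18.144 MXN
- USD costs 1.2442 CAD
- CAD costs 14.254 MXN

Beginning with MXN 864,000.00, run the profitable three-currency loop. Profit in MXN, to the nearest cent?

Profitable loop is MXN → CAD → USD → MXN:
MXN 864,000.00 ÷ 14.254 = CAD 60,614.56
CAD 60,614.56 ÷ 1.2442 = USD 48,717.70
USD 48,717.70 × 18.144 = MXN 883,933.98
Profit = MXN 883,933.98 − MXN 864,000.00

Profit: MXN 19,933.98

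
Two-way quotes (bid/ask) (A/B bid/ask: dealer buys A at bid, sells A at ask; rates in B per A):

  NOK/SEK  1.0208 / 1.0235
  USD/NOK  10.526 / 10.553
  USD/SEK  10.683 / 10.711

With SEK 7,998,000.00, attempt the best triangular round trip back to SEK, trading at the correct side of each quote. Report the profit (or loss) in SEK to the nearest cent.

Best loop SEK → USD → NOK → SEK:
SEK 7,998,000.00 ÷ 10.711 (buy USD at ask) = USD 746,708.99
USD 746,708.99 × 10.526 (sell USD at bid) = NOK 7,859,858.84
NOK 7,859,858.84 × 1.0208 (sell NOK at bid) = SEK 8,023,343.90

Net profit: SEK 25,343.90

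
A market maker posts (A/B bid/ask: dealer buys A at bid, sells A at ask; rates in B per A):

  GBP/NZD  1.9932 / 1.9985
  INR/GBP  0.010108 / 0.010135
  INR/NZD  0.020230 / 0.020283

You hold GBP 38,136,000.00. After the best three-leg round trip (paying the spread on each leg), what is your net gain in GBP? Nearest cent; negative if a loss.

Best loop GBP → INR → NZD → GBP:
GBP 38,136,000.00 ÷ 0.010135 (buy INR at ask) = INR 3,762,802,170.70
INR 3,762,802,170.70 × 0.020230 (sell INR at bid) = NZD 76,121,487.91
NZD 76,121,487.91 ÷ 1.9985 (buy GBP at ask) = GBP 38,089,310.94

Net result: GBP -46,689.06 (no profitable arbitrage after spreads)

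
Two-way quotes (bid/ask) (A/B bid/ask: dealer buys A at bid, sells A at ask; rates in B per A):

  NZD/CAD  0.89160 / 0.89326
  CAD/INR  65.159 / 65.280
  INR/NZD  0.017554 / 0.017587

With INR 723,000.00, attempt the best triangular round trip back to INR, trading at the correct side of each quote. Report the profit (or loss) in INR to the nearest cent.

Net profit: INR 14,324.83

Best loop INR → NZD → CAD → INR:
INR 723,000.00 × 0.017554 (sell INR at bid) = NZD 12,691.54
NZD 12,691.54 × 0.89160 (sell NZD at bid) = CAD 11,315.78
CAD 11,315.78 × 65.159 (sell CAD at bid) = INR 737,324.83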